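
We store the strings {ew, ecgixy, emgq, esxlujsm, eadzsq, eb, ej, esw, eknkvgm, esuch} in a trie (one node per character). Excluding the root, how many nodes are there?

34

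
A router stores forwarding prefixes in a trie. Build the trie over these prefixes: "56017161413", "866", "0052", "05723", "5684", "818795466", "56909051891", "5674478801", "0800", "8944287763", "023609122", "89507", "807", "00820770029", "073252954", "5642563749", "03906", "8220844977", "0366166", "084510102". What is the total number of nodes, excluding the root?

124

For each word, the new-node count is its length minus the longest prefix already in the trie:
  "56017161413" → 11 new (5, 6, 0, 1, 7, 1, 6, 1, 4, 1, 3)
  "866" → 3 new (8, 6, 6)
  "0052" → 4 new (0, 0, 5, 2)
  "05723" → prefix "0" already present; 4 new (5, 7, 2, 3)
  "5684" → prefix "56" already present; 2 new (8, 4)
  "818795466" → prefix "8" already present; 8 new (1, 8, 7, 9, 5, 4, 6, 6)
  "56909051891" → prefix "56" already present; 9 new (9, 0, 9, 0, 5, 1, 8, 9, 1)
  "5674478801" → prefix "56" already present; 8 new (7, 4, 4, 7, 8, 8, 0, 1)
  "0800" → prefix "0" already present; 3 new (8, 0, 0)
  "8944287763" → prefix "8" already present; 9 new (9, 4, 4, 2, 8, 7, 7, 6, 3)
  "023609122" → prefix "0" already present; 8 new (2, 3, 6, 0, 9, 1, 2, 2)
  "89507" → prefix "89" already present; 3 new (5, 0, 7)
  "807" → prefix "8" already present; 2 new (0, 7)
  "00820770029" → prefix "00" already present; 9 new (8, 2, 0, 7, 7, 0, 0, 2, 9)
  "073252954" → prefix "0" already present; 8 new (7, 3, 2, 5, 2, 9, 5, 4)
  "5642563749" → prefix "56" already present; 8 new (4, 2, 5, 6, 3, 7, 4, 9)
  "03906" → prefix "0" already present; 4 new (3, 9, 0, 6)
  "8220844977" → prefix "8" already present; 9 new (2, 2, 0, 8, 4, 4, 9, 7, 7)
  "0366166" → prefix "03" already present; 5 new (6, 6, 1, 6, 6)
  "084510102" → prefix "08" already present; 7 new (4, 5, 1, 0, 1, 0, 2)
Total nodes = 11 + 3 + 4 + 4 + 2 + 8 + 9 + 8 + 3 + 9 + 8 + 3 + 2 + 9 + 8 + 8 + 4 + 9 + 5 + 7 = 124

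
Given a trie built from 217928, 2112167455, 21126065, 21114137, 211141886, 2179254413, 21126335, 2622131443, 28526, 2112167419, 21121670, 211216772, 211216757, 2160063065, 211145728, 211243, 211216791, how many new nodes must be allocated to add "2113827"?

The longest prefix of "2113827" already in the trie is "211" (length 3).
Each of the 4 remaining characters creates one node.

4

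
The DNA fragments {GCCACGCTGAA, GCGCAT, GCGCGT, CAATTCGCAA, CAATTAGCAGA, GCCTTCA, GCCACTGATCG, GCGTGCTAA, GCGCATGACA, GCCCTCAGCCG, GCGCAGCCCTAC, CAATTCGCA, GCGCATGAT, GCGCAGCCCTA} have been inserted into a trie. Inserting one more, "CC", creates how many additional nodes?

"C" is already a path in the trie; the remaining "C" must be added.
New nodes needed: |"CC"| − 1 = 2 − 1 = 1.

1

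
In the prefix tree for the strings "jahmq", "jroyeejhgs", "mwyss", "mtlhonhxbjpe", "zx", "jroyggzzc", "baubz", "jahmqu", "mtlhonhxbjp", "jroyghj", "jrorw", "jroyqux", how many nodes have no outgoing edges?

10

Leaves are exactly the stored words that no other stored word extends.
Those words: "baubz", "jahmqu", "jrorw", "jroyeejhgs", "jroyggzzc", "jroyghj", "jroyqux", "mtlhonhxbjpe", "mwyss", "zx"
Leaf count: 10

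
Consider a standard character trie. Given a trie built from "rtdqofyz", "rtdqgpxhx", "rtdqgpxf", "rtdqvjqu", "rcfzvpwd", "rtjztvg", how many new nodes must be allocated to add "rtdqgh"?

The longest prefix of "rtdqgh" already in the trie is "rtdqg" (length 5).
Each of the 1 remaining characters creates one node.

1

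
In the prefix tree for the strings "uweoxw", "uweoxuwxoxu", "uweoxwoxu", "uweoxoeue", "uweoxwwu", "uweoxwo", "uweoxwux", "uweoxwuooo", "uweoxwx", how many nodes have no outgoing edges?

Leaves are exactly the stored words that no other stored word extends.
Those words: "uweoxoeue", "uweoxuwxoxu", "uweoxwoxu", "uweoxwuooo", "uweoxwux", "uweoxwwu", "uweoxwx"
Leaf count: 7

7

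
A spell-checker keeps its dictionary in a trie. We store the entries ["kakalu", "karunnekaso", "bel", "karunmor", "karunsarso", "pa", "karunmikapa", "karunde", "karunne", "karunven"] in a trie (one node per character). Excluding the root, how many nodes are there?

Trie structure (* marks end of a word):
(root)
├─ b
│  └─ e
│     └─ l *
├─ k
│  └─ a
│     ├─ k
│     │  └─ a
│     │     └─ l
│     │        └─ u *
│     └─ r
│        └─ u
│           └─ n
│              ├─ d
│              │  └─ e *
│              ├─ m
│              │  ├─ i
│              │  │  └─ k
│              │  │     └─ a
│              │  │        └─ p
│              │  │           └─ a *
│              │  └─ o
│              │     └─ r *
│              ├─ n
│              │  └─ e *
│              │     └─ k
│              │        └─ a
│              │           └─ s
│              │              └─ o *
│              ├─ s
│              │  └─ a
│              │     └─ r
│              │        └─ s
│              │           └─ o *
│              └─ v
│                 └─ e
│                    └─ n *
└─ p
   └─ a *
Counting every labelled node above: 38.

38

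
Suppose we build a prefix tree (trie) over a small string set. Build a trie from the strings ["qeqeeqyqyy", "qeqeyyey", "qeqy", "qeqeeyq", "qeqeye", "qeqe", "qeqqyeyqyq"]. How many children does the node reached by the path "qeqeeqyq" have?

1

Follow the path "qeqeeqyq" to its node, then look at its outgoing edges.
Characters that immediately follow "qeqeeqyq" among the stored strings: {y}.
That node has 1 child edge.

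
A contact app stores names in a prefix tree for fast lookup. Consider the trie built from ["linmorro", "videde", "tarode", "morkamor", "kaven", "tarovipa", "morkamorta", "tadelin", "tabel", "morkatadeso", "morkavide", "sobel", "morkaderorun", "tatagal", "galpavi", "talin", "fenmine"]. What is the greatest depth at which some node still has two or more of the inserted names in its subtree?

8

Equivalently: take the maximum, over all pairs, of their longest common prefix length.
e.g. "morkamor" and "morkamorta" share the prefix "morkamor" of length 8; no pair shares a longer one.
Longest shared-prefix length: 8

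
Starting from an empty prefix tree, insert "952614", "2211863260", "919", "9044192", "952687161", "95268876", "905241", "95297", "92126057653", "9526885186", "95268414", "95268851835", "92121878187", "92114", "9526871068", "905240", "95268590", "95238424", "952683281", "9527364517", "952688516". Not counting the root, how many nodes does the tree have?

Insert word by word; a character creates a node only if that edge doesn't already exist:
  "952614" → 6 new (9, 5, 2, 6, 1, 4)
  "2211863260" → 10 new (2, 2, 1, 1, 8, 6, 3, 2, 6, 0)
  "919" → prefix "9" already present; 2 new (1, 9)
  "9044192" → prefix "9" already present; 6 new (0, 4, 4, 1, 9, 2)
  "952687161" → prefix "9526" already present; 5 new (8, 7, 1, 6, 1)
  "95268876" → prefix "95268" already present; 3 new (8, 7, 6)
  "905241" → prefix "90" already present; 4 new (5, 2, 4, 1)
  "95297" → prefix "952" already present; 2 new (9, 7)
  "92126057653" → prefix "9" already present; 10 new (2, 1, 2, 6, 0, 5, 7, 6, 5, 3)
  "9526885186" → prefix "952688" already present; 4 new (5, 1, 8, 6)
  "95268414" → prefix "95268" already present; 3 new (4, 1, 4)
  "95268851835" → prefix "952688518" already present; 2 new (3, 5)
  "92121878187" → prefix "9212" already present; 7 new (1, 8, 7, 8, 1, 8, 7)
  "92114" → prefix "921" already present; 2 new (1, 4)
  "9526871068" → prefix "9526871" already present; 3 new (0, 6, 8)
  "905240" → prefix "90524" already present; 1 new (0)
  "95268590" → prefix "95268" already present; 3 new (5, 9, 0)
  "95238424" → prefix "952" already present; 5 new (3, 8, 4, 2, 4)
  "952683281" → prefix "95268" already present; 4 new (3, 2, 8, 1)
  "9527364517" → prefix "952" already present; 7 new (7, 3, 6, 4, 5, 1, 7)
  "952688516" → prefix "95268851" already present; 1 new (6)
Total nodes = 6 + 10 + 2 + 6 + 5 + 3 + 4 + 2 + 10 + 4 + 3 + 2 + 7 + 2 + 3 + 1 + 3 + 5 + 4 + 7 + 1 = 90

90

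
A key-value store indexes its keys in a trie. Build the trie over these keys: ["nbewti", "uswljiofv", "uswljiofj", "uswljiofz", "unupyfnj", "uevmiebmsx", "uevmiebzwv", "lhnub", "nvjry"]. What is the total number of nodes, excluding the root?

For each word, the new-node count is its length minus the longest prefix already in the trie:
  "nbewti" → 6 new (n, b, e, w, t, i)
  "uswljiofv" → 9 new (u, s, w, l, j, i, o, f, v)
  "uswljiofj" → prefix "uswljiof" already present; 1 new (j)
  "uswljiofz" → prefix "uswljiof" already present; 1 new (z)
  "unupyfnj" → prefix "u" already present; 7 new (n, u, p, y, f, n, j)
  "uevmiebmsx" → prefix "u" already present; 9 new (e, v, m, i, e, b, m, s, x)
  "uevmiebzwv" → prefix "uevmieb" already present; 3 new (z, w, v)
  "lhnub" → 5 new (l, h, n, u, b)
  "nvjry" → prefix "n" already present; 4 new (v, j, r, y)
Total nodes = 6 + 9 + 1 + 1 + 7 + 9 + 3 + 5 + 4 = 45

45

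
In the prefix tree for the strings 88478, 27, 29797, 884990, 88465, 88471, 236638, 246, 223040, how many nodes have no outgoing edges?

A leaf is a node with no children — equivalently, the end of a word that is not a proper prefix of any other stored word.
Those words: "223040", "236638", "246", "27", "29797", "88465", "88471", "88478", "884990"
Leaf count: 9

9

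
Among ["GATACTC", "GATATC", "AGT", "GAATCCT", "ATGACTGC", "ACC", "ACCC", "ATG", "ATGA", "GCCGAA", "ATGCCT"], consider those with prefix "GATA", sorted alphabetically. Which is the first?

GATACTC

Words with prefix "GATA", in lexicographic order: "GATACTC", "GATATC"
Position 1: GATACTC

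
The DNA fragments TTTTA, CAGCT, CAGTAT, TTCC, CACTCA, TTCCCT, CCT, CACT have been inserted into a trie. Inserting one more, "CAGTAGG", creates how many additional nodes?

Walking "CAGTAGG" from the root, the first 5 characters ("CAGTA") follow existing edges; "G" is the first miss.
Each of the 2 remaining characters creates one node.

2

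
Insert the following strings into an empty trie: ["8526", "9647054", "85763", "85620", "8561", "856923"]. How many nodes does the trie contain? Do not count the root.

Insert word by word; a character creates a node only if that edge doesn't already exist:
  "8526" → 4 new (8, 5, 2, 6)
  "9647054" → 7 new (9, 6, 4, 7, 0, 5, 4)
  "85763" → prefix "85" already present; 3 new (7, 6, 3)
  "85620" → prefix "85" already present; 3 new (6, 2, 0)
  "8561" → prefix "856" already present; 1 new (1)
  "856923" → prefix "856" already present; 3 new (9, 2, 3)
Total nodes = 4 + 7 + 3 + 3 + 1 + 3 = 21

21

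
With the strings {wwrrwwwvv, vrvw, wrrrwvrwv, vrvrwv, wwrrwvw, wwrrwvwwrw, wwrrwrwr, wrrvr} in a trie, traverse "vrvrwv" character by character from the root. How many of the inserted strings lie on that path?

Check each prefix of "vrvrwv" against the stored set — each match is an end-marker on the path.
Prefixes of the query that are stored words: "vrvrwv"
Count: 1

1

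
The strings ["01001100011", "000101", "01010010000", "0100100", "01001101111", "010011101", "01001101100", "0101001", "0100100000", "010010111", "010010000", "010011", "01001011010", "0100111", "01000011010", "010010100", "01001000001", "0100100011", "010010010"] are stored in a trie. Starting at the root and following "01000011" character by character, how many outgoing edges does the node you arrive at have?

Follow the path "01000011" to its node, then look at its outgoing edges.
Distinct next characters after "01000011": 0.
That node has 1 child edge.

1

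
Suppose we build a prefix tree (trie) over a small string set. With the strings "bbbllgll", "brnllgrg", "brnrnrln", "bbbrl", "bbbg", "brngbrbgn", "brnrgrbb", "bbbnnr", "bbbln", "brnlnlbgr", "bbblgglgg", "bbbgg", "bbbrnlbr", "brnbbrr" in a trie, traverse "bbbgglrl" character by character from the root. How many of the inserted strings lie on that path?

Check each prefix of "bbbgglrl" against the stored set — each match is an end-marker on the path.
Prefixes of the query that are stored words: "bbbg", "bbbgg"
Count: 2

2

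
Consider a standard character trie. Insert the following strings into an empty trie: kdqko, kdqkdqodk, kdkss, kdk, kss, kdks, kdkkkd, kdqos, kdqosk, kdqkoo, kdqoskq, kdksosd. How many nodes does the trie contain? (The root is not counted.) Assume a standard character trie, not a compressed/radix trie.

26

Trie structure (* marks end of a word):
(root)
└─ k
   ├─ d
   │  ├─ k *
   │  │  ├─ k
   │  │  │  └─ k
   │  │  │     └─ d *
   │  │  └─ s *
   │  │     ├─ o
   │  │     │  └─ s
   │  │     │     └─ d *
   │  │     └─ s *
   │  └─ q
   │     ├─ k
   │     │  ├─ d
   │     │  │  └─ q
   │     │  │     └─ o
   │     │  │        └─ d
   │     │  │           └─ k *
   │     │  └─ o *
   │     │     └─ o *
   │     └─ o
   │        └─ s *
   │           └─ k *
   │              └─ q *
   └─ s
      └─ s *
Counting every labelled node above: 26.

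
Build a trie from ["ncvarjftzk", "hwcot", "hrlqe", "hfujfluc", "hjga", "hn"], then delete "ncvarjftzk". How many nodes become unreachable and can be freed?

10

Walk "ncvarjftzk" from the leaf back toward the root, removing each node that no remaining word uses.
No other word shares any prefix with "ncvarjftzk", so all 10 of its nodes go.
Nodes removed: 10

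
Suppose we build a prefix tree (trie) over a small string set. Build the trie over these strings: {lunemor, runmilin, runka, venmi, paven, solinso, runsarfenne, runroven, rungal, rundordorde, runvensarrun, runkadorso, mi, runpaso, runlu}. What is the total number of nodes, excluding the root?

80

Trace insertions, counting only characters that open a new branch:
  "lunemor" → 7 new (l, u, n, e, m, o, r)
  "runmilin" → 8 new (r, u, n, m, i, l, i, n)
  "runka" → prefix "run" already present; 2 new (k, a)
  "venmi" → 5 new (v, e, n, m, i)
  "paven" → 5 new (p, a, v, e, n)
  "solinso" → 7 new (s, o, l, i, n, s, o)
  "runsarfenne" → prefix "run" already present; 8 new (s, a, r, f, e, n, n, e)
  "runroven" → prefix "run" already present; 5 new (r, o, v, e, n)
  "rungal" → prefix "run" already present; 3 new (g, a, l)
  "rundordorde" → prefix "run" already present; 8 new (d, o, r, d, o, r, d, e)
  "runvensarrun" → prefix "run" already present; 9 new (v, e, n, s, a, r, r, u, n)
  "runkadorso" → prefix "runka" already present; 5 new (d, o, r, s, o)
  "mi" → 2 new (m, i)
  "runpaso" → prefix "run" already present; 4 new (p, a, s, o)
  "runlu" → prefix "run" already present; 2 new (l, u)
Total nodes = 7 + 8 + 2 + 5 + 5 + 7 + 8 + 5 + 3 + 8 + 9 + 5 + 2 + 4 + 2 = 80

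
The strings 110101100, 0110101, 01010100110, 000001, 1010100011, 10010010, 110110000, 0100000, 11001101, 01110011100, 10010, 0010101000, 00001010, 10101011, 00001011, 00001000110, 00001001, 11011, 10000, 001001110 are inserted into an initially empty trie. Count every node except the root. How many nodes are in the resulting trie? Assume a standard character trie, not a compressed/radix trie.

95

Trace insertions, counting only characters that open a new branch:
  "110101100" → 9 new (1, 1, 0, 1, 0, 1, 1, 0, 0)
  "0110101" → 7 new (0, 1, 1, 0, 1, 0, 1)
  "01010100110" → prefix "01" already present; 9 new (0, 1, 0, 1, 0, 0, 1, 1, 0)
  "000001" → prefix "0" already present; 5 new (0, 0, 0, 0, 1)
  "1010100011" → prefix "1" already present; 9 new (0, 1, 0, 1, 0, 0, 0, 1, 1)
  "10010010" → prefix "10" already present; 6 new (0, 1, 0, 0, 1, 0)
  "110110000" → prefix "1101" already present; 5 new (1, 0, 0, 0, 0)
  "0100000" → prefix "010" already present; 4 new (0, 0, 0, 0)
  "11001101" → prefix "110" already present; 5 new (0, 1, 1, 0, 1)
  "01110011100" → prefix "011" already present; 8 new (1, 0, 0, 1, 1, 1, 0, 0)
  "10010" → prefix "10010" already present; 0 new (none)
  "0010101000" → prefix "00" already present; 8 new (1, 0, 1, 0, 1, 0, 0, 0)
  "00001010" → prefix "0000" already present; 4 new (1, 0, 1, 0)
  "10101011" → prefix "101010" already present; 2 new (1, 1)
  "00001011" → prefix "0000101" already present; 1 new (1)
  "00001000110" → prefix "000010" already present; 5 new (0, 0, 1, 1, 0)
  "00001001" → prefix "0000100" already present; 1 new (1)
  "11011" → prefix "11011" already present; 0 new (none)
  "10000" → prefix "100" already present; 2 new (0, 0)
  "001001110" → prefix "0010" already present; 5 new (0, 1, 1, 1, 0)
Total nodes = 9 + 7 + 9 + 5 + 9 + 6 + 5 + 4 + 5 + 8 + 0 + 8 + 4 + 2 + 1 + 5 + 1 + 0 + 2 + 5 = 95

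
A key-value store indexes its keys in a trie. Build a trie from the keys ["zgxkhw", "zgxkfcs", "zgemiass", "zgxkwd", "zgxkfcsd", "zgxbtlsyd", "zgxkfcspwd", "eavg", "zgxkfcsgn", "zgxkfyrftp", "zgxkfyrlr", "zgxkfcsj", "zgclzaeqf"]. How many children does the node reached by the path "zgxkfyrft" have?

1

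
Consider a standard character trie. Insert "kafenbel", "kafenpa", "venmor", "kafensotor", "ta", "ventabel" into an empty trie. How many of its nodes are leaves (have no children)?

Leaves are exactly the stored words that no other stored word extends.
Those words: "kafenbel", "kafenpa", "kafensotor", "ta", "venmor", "ventabel"
Leaf count: 6

6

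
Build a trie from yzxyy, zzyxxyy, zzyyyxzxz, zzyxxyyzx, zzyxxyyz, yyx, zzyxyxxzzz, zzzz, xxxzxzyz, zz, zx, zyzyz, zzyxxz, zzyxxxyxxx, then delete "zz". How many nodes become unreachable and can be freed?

Walk "zz" from the leaf back toward the root, removing each node that no remaining word uses.
Every node on "zz" is still needed (e.g. by "zzyxxyy"), so nothing is freed.
Nodes removed: 0

0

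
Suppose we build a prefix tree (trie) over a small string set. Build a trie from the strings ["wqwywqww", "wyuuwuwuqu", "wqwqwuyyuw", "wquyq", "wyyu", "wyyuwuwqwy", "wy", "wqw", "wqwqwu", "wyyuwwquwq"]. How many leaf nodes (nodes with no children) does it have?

A leaf is a node with no children — equivalently, the end of a word that is not a proper prefix of any other stored word.
Those words: "wquyq", "wqwqwuyyuw", "wqwywqww", "wyuuwuwuqu", "wyyuwuwqwy", "wyyuwwquwq"
Leaf count: 6

6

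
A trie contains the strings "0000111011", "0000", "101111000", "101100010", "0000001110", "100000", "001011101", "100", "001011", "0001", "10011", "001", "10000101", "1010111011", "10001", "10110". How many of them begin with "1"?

9

Filter for entries beginning with "1":
Words under "1": 100, 100000, 10000101, 10001, 10011, 1010111011, 10110, 101100010, 101111000
Count: 9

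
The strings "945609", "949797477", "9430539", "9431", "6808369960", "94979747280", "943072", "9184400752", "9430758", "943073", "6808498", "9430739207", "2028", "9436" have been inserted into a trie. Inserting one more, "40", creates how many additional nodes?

2

"40" shares no prefix with any stored word, so all 2 characters open new nodes.
2 − 0 = 2 new nodes.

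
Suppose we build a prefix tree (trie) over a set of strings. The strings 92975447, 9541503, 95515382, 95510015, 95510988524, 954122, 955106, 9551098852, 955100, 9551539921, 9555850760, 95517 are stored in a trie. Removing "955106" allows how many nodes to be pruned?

1

Walk "955106" from the leaf back toward the root, removing each node that no remaining word uses.
The suffix "6" (1 node) is used only by "955106"; the node for "95510" still has the child "0", so pruning stops there.
Nodes removed: 1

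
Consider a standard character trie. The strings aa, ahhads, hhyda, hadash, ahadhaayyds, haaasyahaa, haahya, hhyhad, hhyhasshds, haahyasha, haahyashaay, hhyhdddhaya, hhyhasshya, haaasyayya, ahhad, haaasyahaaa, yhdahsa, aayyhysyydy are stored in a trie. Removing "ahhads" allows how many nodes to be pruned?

After clearing the end-marker at "ahhads", prune upward until reaching a node still needed by another word.
The suffix "s" (1 node) is used only by "ahhads"; "ahhad" is itself a stored word, so pruning stops there.
Nodes removed: 1

1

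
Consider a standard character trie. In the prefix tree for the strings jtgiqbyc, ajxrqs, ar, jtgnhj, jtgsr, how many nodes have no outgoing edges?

5

A leaf is a node with no children — equivalently, the end of a word that is not a proper prefix of any other stored word.
Those words: "ajxrqs", "ar", "jtgiqbyc", "jtgnhj", "jtgsr"
Leaf count: 5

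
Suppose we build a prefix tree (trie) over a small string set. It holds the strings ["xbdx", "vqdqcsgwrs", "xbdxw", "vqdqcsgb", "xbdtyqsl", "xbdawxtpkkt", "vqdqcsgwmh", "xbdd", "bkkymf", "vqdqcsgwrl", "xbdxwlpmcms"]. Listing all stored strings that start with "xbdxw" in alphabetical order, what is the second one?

xbdxwlpmcms

Filter for "xbdxw…" and sort: "xbdxw", "xbdxwlpmcms"
Position 2: xbdxwlpmcms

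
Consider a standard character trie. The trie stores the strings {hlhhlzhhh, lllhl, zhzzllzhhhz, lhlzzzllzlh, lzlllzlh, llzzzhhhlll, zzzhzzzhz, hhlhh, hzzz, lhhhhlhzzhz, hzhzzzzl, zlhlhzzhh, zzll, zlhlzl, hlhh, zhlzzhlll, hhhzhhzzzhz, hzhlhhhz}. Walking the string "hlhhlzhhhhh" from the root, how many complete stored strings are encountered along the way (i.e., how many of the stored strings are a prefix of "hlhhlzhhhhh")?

Check each prefix of "hlhhlzhhhhh" against the stored set — each match is an end-marker on the path.
Prefixes of the query that are stored words: "hlhh", "hlhhlzhhh"
Count: 2

2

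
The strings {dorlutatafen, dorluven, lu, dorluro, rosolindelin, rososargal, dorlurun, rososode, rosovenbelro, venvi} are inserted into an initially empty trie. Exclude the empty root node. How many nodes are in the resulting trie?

55

For each word, the new-node count is its length minus the longest prefix already in the trie:
  "dorlutatafen" → 12 new (d, o, r, l, u, t, a, t, a, f, e, n)
  "dorluven" → prefix "dorlu" already present; 3 new (v, e, n)
  "lu" → 2 new (l, u)
  "dorluro" → prefix "dorlu" already present; 2 new (r, o)
  "rosolindelin" → 12 new (r, o, s, o, l, i, n, d, e, l, i, n)
  "rososargal" → prefix "roso" already present; 6 new (s, a, r, g, a, l)
  "dorlurun" → prefix "dorlur" already present; 2 new (u, n)
  "rososode" → prefix "rosos" already present; 3 new (o, d, e)
  "rosovenbelro" → prefix "roso" already present; 8 new (v, e, n, b, e, l, r, o)
  "venvi" → 5 new (v, e, n, v, i)
Total nodes = 12 + 3 + 2 + 2 + 12 + 6 + 2 + 3 + 8 + 5 = 55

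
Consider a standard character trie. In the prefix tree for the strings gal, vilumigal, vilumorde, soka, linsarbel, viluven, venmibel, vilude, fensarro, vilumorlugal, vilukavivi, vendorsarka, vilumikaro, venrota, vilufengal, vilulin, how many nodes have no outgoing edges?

16

A leaf is a node with no children — equivalently, the end of a word that is not a proper prefix of any other stored word.
Those words: "fensarro", "gal", "linsarbel", "soka", "vendorsarka", "venmibel", "venrota", "vilude", "vilufengal", "vilukavivi", "vilulin", "vilumigal", "vilumikaro", "vilumorde", "vilumorlugal", "viluven"
Leaf count: 16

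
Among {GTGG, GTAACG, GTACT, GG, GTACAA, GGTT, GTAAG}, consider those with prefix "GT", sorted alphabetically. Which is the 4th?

Words with prefix "GT", in lexicographic order: "GTAACG", "GTAAG", "GTACAA", "GTACT", "GTGG"
Position 4: GTACT

GTACT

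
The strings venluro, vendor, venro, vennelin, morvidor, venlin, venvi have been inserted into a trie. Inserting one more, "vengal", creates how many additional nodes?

"ven" is already a path in the trie; the remaining "gal" must be added.
So 6 − 3 = 3 new nodes.

3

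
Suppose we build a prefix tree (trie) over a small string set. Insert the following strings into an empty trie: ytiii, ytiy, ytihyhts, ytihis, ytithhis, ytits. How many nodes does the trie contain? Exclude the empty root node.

19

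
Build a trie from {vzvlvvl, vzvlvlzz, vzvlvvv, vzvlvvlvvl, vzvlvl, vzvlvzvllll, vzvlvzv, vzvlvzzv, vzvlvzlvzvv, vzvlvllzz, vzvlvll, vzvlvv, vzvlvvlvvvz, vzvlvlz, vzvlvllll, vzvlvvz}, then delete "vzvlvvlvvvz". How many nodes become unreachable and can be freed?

2

After clearing the end-marker at "vzvlvvlvvvz", prune upward until reaching a node still needed by another word.
The suffix "vz" (2 nodes) is used only by "vzvlvvlvvvz"; the node for "vzvlvvlvv" still has the child "l", so pruning stops there.
Nodes removed: 2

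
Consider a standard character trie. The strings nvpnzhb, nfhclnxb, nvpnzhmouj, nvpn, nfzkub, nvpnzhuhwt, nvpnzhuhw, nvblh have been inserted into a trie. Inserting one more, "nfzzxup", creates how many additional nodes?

"nfz" is already a path in the trie; the remaining "zxup" must be added.
New nodes needed: |"nfzzxup"| − 3 = 7 − 3 = 4.

4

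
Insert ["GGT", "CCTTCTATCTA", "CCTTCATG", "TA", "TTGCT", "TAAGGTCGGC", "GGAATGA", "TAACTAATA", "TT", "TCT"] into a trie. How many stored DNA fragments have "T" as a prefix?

6

Traverse to the node for "T", then collect every word in that subtree.
Words under "T": TA, TAACTAATA, TAAGGTCGGC, TCT, TT, TTGCT
Count: 6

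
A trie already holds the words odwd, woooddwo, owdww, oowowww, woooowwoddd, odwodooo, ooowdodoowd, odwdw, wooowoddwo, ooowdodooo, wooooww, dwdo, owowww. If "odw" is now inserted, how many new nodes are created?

0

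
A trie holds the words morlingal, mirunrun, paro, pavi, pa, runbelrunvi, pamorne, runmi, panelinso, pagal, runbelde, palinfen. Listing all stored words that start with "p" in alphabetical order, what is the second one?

DFS of the "p" subtree visits, in order: "pa", "pagal", "palinfen", "pamorne", "panelinso", "paro", "pavi"
The 2nd is pagal.

pagal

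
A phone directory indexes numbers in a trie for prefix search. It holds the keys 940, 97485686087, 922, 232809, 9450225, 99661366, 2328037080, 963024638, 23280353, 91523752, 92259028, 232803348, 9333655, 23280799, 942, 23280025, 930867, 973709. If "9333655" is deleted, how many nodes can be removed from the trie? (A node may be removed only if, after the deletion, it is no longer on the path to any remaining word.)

A node on "9333655"'s path can go only if nothing else ends at it or branches off below it.
The suffix "33655" (5 nodes) is used only by "9333655"; the node for "93" still has the child "0", so pruning stops there.
Nodes removed: 5

5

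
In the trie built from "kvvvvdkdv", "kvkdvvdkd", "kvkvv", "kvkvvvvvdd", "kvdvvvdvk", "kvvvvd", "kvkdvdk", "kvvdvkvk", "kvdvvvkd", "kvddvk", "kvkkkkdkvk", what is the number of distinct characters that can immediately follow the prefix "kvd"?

The children of the "kvd" node are the distinct next characters among strings starting with "kvd".
Distinct next characters after "kvd": d, v.
That node has 2 child edges.

2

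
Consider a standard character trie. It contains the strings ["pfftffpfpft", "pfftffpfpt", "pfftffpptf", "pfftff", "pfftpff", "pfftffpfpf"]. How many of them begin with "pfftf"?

5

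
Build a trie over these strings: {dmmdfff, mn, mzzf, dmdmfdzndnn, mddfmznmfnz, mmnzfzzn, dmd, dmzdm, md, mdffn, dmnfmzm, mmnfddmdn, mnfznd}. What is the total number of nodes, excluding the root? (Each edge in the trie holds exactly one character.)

Count nodes per top-level branch (shared prefixes stored once):
  'd'-branch (dmd, dmdmfdzndnn, dmmdfff, dmnfmzm, dmzdm): 24 nodes
  'm'-branch (md, mddfmznmfnz, mdffn, mmnfddmdn, mmnzfzzn, mn, mnfznd, mzzf): 35 nodes
Sum: 59

59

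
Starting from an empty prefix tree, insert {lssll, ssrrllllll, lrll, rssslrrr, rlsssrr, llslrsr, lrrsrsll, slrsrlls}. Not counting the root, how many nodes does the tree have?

Insert word by word; a character creates a node only if that edge doesn't already exist:
  "lssll" → 5 new (l, s, s, l, l)
  "ssrrllllll" → 10 new (s, s, r, r, l, l, l, l, l, l)
  "lrll" → prefix "l" already present; 3 new (r, l, l)
  "rssslrrr" → 8 new (r, s, s, s, l, r, r, r)
  "rlsssrr" → prefix "r" already present; 6 new (l, s, s, s, r, r)
  "llslrsr" → prefix "l" already present; 6 new (l, s, l, r, s, r)
  "lrrsrsll" → prefix "lr" already present; 6 new (r, s, r, s, l, l)
  "slrsrlls" → prefix "s" already present; 7 new (l, r, s, r, l, l, s)
Total nodes = 5 + 10 + 3 + 8 + 6 + 6 + 6 + 7 = 51

51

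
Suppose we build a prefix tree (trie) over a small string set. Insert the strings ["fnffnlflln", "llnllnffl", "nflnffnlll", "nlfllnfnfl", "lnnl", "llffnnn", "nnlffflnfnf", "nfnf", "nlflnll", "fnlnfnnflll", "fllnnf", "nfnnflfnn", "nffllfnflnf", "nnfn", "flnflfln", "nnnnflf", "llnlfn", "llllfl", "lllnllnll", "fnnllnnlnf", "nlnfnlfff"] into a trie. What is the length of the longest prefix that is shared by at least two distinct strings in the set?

4

Equivalently: take the maximum, over all pairs, of their longest common prefix length.
"llnlfn" and "llnllnffl" agree on "llnl" (4 characters) before diverging; nothing deeper is shared.
Longest shared-prefix length: 4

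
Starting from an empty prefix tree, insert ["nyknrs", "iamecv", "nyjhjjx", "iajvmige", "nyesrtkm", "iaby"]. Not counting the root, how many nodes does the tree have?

31

Trie structure (* marks end of a word):
(root)
├─ i
│  └─ a
│     ├─ b
│     │  └─ y *
│     ├─ j
│     │  └─ v
│     │     └─ m
│     │        └─ i
│     │           └─ g
│     │              └─ e *
│     └─ m
│        └─ e
│           └─ c
│              └─ v *
└─ n
   └─ y
      ├─ e
      │  └─ s
      │     └─ r
      │        └─ t
      │           └─ k
      │              └─ m *
      ├─ j
      │  └─ h
      │     └─ j
      │        └─ j
      │           └─ x *
      └─ k
         └─ n
            └─ r
               └─ s *
Counting every labelled node above: 31.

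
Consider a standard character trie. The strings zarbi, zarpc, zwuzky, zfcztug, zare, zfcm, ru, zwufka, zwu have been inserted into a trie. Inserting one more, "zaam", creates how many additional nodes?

2

"za" is already a path in the trie; the remaining "am" must be added.
So 4 − 2 = 2 new nodes.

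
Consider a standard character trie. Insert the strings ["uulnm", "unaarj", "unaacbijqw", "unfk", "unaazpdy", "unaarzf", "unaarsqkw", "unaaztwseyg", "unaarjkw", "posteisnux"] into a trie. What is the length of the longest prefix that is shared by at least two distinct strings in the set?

6

Equivalently: take the maximum, over all pairs, of their longest common prefix length.
e.g. "unaarj" and "unaarjkw" share the prefix "unaarj" of length 6; no pair shares a longer one.
Longest shared-prefix length: 6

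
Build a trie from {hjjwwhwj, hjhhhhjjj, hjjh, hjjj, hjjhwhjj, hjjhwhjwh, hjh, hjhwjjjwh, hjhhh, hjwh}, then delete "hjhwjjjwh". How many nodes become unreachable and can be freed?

6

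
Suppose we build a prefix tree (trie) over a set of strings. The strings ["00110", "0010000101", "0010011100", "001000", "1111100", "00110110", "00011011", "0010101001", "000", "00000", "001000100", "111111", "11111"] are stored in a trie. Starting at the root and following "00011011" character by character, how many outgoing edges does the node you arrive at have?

The children of the "00011011" node are the distinct next characters among strings starting with "00011011".
No stored string extends past "00011011".
That node has 0 child edges.

0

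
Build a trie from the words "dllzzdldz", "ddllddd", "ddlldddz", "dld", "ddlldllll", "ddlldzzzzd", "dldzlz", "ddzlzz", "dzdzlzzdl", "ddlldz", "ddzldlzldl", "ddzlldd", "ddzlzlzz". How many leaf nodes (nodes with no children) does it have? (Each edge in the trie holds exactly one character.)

A leaf is a node with no children — equivalently, the end of a word that is not a proper prefix of any other stored word.
Those words: "ddlldddz", "ddlldllll", "ddlldzzzzd", "ddzldlzldl", "ddzlldd", "ddzlzlzz", "ddzlzz", "dldzlz", "dllzzdldz", "dzdzlzzdl"
Leaf count: 10

10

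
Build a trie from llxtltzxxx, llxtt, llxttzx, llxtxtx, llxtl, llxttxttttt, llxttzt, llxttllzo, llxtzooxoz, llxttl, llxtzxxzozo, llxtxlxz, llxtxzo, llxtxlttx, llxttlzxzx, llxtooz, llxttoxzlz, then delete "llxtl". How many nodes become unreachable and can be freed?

After clearing the end-marker at "llxtl", prune upward until reaching a node still needed by another word.
Every node on "llxtl" is still needed (e.g. by "llxtltzxxx"), so nothing is freed.
Nodes removed: 0

0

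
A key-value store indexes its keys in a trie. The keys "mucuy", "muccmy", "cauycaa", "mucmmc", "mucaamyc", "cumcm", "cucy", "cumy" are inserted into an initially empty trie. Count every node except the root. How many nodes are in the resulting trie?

30

For each word, the new-node count is its length minus the longest prefix already in the trie:
  "mucuy" → 5 new (m, u, c, u, y)
  "muccmy" → prefix "muc" already present; 3 new (c, m, y)
  "cauycaa" → 7 new (c, a, u, y, c, a, a)
  "mucmmc" → prefix "muc" already present; 3 new (m, m, c)
  "mucaamyc" → prefix "muc" already present; 5 new (a, a, m, y, c)
  "cumcm" → prefix "c" already present; 4 new (u, m, c, m)
  "cucy" → prefix "cu" already present; 2 new (c, y)
  "cumy" → prefix "cum" already present; 1 new (y)
Total nodes = 5 + 3 + 7 + 3 + 5 + 4 + 2 + 1 = 30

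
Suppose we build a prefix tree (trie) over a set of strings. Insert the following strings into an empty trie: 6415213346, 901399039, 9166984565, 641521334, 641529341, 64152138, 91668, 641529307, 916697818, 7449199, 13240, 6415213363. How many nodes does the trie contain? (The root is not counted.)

Count nodes per top-level branch (shared prefixes stored once):
  '1'-branch (13240): 5 nodes
  '6'-branch (641521334, 6415213346, 6415213363, 64152138, 641529307, 641529341): 19 nodes
  '7'-branch (7449199): 7 nodes
  '9'-branch (901399039, 91668, 916697818, 9166984565): 23 nodes
Sum: 54

54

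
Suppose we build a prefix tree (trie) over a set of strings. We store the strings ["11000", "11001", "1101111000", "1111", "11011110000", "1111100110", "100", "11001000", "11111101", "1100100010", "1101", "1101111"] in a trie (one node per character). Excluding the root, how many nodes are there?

Count nodes per top-level branch (shared prefixes stored once):
  '1'-branch (100, 11000, 11001, 11001000, 1100100010, 1101, 1101111, 1101111000, 11011110000, 1111, 1111100110, 11111101): 32 nodes
Sum: 32

32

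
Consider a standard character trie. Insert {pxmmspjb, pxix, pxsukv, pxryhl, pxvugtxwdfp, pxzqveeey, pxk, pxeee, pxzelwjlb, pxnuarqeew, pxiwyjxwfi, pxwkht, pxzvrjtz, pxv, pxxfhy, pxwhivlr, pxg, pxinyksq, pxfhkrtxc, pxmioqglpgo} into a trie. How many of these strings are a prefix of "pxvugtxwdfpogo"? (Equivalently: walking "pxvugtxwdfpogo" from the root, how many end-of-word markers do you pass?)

2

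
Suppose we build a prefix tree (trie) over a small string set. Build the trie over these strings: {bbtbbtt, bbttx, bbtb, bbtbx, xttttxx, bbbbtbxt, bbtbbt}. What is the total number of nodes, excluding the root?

23

Trace insertions, counting only characters that open a new branch:
  "bbtbbtt" → 7 new (b, b, t, b, b, t, t)
  "bbttx" → prefix "bbt" already present; 2 new (t, x)
  "bbtb" → prefix "bbtb" already present; 0 new (none)
  "bbtbx" → prefix "bbtb" already present; 1 new (x)
  "xttttxx" → 7 new (x, t, t, t, t, x, x)
  "bbbbtbxt" → prefix "bb" already present; 6 new (b, b, t, b, x, t)
  "bbtbbt" → prefix "bbtbbt" already present; 0 new (none)
Total nodes = 7 + 2 + 0 + 1 + 7 + 6 + 0 = 23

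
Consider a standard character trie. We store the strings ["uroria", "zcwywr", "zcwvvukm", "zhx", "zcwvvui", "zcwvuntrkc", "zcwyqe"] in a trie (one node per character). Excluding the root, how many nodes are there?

28

Trie structure (* marks end of a word):
(root)
├─ u
│  └─ r
│     └─ o
│        └─ r
│           └─ i
│              └─ a *
└─ z
   ├─ c
   │  └─ w
   │     ├─ v
   │     │  ├─ u
   │     │  │  └─ n
   │     │  │     └─ t
   │     │  │        └─ r
   │     │  │           └─ k
   │     │  │              └─ c *
   │     │  └─ v
   │     │     └─ u
   │     │        ├─ i *
   │     │        └─ k
   │     │           └─ m *
   │     └─ y
   │        ├─ q
   │        │  └─ e *
   │        └─ w
   │           └─ r *
   └─ h
      └─ x *
Counting every labelled node above: 28.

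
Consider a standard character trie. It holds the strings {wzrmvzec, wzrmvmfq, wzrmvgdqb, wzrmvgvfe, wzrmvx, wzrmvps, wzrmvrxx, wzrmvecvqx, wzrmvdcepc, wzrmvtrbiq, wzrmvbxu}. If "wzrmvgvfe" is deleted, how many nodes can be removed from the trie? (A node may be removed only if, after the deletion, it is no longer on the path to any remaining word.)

3

After clearing the end-marker at "wzrmvgvfe", prune upward until reaching a node still needed by another word.
The suffix "vfe" (3 nodes) is used only by "wzrmvgvfe"; the node for "wzrmvg" still has the child "d", so pruning stops there.
Nodes removed: 3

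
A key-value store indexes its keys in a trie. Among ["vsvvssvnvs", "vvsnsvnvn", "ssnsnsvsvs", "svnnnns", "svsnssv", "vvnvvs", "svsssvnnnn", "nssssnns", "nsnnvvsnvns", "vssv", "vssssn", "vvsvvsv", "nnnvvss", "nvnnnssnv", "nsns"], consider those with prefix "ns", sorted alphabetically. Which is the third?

nssssnns

Filter for "ns…" and sort: "nsnnvvsnvns", "nsns", "nssssnns"
Position 3: nssssnns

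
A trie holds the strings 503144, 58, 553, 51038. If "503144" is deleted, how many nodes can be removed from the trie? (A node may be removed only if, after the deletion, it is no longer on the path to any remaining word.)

5

A node on "503144"'s path can go only if nothing else ends at it or branches off below it.
The suffix "03144" (5 nodes) is used only by "503144"; the node for "5" still has the child "8", so pruning stops there.
Nodes removed: 5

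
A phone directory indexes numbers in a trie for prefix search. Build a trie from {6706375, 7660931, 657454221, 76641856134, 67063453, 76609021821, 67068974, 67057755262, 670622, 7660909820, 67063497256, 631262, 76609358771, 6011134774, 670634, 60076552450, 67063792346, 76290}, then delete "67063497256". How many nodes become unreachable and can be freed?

5

After clearing the end-marker at "67063497256", prune upward until reaching a node still needed by another word.
The suffix "97256" (5 nodes) is used only by "67063497256"; the node for "670634" still has the child "5", so pruning stops there.
Nodes removed: 5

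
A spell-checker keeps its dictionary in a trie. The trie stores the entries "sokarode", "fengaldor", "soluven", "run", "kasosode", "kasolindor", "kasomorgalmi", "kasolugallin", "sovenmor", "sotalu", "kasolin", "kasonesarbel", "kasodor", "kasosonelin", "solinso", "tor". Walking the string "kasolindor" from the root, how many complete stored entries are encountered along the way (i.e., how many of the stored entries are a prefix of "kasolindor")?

Check each prefix of "kasolindor" against the stored set — each match is an end-marker on the path.
Prefixes of the query that are stored words: "kasolin", "kasolindor"
Count: 2

2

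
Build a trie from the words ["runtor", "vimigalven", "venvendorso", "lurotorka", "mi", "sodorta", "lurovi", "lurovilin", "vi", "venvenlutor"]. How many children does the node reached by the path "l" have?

1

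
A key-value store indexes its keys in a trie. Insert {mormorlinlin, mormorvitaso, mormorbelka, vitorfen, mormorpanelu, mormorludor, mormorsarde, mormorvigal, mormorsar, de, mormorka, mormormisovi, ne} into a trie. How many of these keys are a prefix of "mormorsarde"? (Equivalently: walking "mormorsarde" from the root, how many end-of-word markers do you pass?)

Traverse "mormorsarde" character by character; count nodes along the way that are marked as word ends.
Prefixes of the query that are stored words: "mormorsar", "mormorsarde"
Count: 2

2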